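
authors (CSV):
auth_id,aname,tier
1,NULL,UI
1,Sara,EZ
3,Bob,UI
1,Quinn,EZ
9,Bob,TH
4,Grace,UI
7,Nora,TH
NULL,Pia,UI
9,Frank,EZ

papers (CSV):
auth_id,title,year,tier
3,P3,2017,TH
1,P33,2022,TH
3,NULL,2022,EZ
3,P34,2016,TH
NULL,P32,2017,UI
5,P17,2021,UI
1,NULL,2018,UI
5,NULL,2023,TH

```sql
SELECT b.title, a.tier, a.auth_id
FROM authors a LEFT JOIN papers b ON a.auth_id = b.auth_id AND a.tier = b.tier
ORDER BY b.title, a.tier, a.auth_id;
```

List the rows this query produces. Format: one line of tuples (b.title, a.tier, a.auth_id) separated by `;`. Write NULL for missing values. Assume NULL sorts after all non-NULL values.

(NULL, EZ, 1); (NULL, EZ, 1); (NULL, EZ, 9); (NULL, TH, 7); (NULL, TH, 9); (NULL, UI, 1); (NULL, UI, 3); (NULL, UI, 4); (NULL, UI, NULL)

LEFT JOIN keeps every row from `authors`; unmatched rows get NULL for `papers`'s columns.
Matching on a.auth_id = b.auth_id AND a.tier = b.tier. A NULL in a compared column never satisfies the condition.
- a row (auth_id=1, tier=UI): matches 1 b row(s) → 1 output row(s).
- a row (auth_id=1, tier=EZ): no match → kept, b columns NULL.
- a row (auth_id=3, tier=UI): no match → kept, b columns NULL.
- a row (auth_id=1, tier=EZ): no match → kept, b columns NULL.
- a row (auth_id=9, tier=TH): no match → kept, b columns NULL.
- a row (auth_id=4, tier=UI): no match → kept, b columns NULL.
- a row (auth_id=7, tier=TH): no match → kept, b columns NULL.
- a row (auth_id=NULL, tier=UI): no match → kept, b columns NULL.
- a row (auth_id=9, tier=EZ): no match → kept, b columns NULL.
After projecting and ordering:
b.title | a.tier | a.auth_id
NULL | EZ | 1
NULL | EZ | 1
NULL | EZ | 9
NULL | TH | 7
NULL | TH | 9
NULL | UI | 1
NULL | UI | 3
NULL | UI | 4
NULL | UI | NULL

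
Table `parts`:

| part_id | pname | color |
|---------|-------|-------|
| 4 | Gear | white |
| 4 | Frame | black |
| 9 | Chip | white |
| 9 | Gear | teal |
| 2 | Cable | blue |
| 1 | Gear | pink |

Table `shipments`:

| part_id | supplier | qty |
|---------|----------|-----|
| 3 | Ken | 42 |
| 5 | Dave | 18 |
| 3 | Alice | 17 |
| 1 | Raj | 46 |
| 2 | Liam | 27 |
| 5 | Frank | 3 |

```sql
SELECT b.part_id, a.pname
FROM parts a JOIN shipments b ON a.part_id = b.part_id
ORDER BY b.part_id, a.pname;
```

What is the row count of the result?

INNER JOIN keeps only pairs where the ON condition holds.
Matching on a.part_id = b.part_id.
Matched pairs: 2.
Total: 2 rows.

2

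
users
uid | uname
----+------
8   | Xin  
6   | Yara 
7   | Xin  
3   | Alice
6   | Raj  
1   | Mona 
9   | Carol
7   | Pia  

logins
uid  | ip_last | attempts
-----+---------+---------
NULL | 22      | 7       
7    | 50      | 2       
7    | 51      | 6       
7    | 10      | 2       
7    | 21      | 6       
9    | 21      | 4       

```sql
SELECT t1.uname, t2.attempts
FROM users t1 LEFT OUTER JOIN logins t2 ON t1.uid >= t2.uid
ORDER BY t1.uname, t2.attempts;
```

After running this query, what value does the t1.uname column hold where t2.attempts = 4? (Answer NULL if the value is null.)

Carol

LEFT JOIN keeps every row from `users`; unmatched rows get NULL for `logins`'s columns.
Matching on t1.uid >= t2.uid. A NULL in a compared column never satisfies the condition.
Matched pairs: 17; unmatched t1 rows kept: 4.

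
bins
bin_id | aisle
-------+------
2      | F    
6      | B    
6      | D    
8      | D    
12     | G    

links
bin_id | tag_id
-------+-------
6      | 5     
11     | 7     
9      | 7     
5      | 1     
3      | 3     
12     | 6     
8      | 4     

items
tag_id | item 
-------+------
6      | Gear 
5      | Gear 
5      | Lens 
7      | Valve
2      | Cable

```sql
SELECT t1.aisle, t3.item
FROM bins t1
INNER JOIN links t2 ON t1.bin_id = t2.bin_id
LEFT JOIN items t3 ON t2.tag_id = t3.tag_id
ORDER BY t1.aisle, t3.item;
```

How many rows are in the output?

Evaluate left to right. First `bins t1 INNER JOIN links t2` on bin_id: 4 row(s).
Then LEFT JOIN `items t3` on tag_id: each of those 4 rows is kept; rows whose t2.tag_id has no match in t3 get NULL for t3's columns.
Result: 6 row(s).

6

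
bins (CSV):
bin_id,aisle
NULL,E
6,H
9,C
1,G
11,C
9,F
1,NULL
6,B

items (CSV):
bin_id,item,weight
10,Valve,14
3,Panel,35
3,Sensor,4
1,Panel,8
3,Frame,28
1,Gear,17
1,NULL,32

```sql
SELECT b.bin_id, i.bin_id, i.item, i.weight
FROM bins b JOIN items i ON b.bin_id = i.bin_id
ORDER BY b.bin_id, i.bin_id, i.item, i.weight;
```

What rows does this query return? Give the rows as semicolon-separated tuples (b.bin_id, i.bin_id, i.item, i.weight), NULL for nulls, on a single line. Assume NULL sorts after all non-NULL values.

(1, 1, Gear, 17); (1, 1, Gear, 17); (1, 1, Panel, 8); (1, 1, Panel, 8); (1, 1, NULL, 32); (1, 1, NULL, 32)

INNER JOIN keeps only pairs where the ON condition holds.
Matching on b.bin_id = i.bin_id. A NULL in a compared column never satisfies the condition.
- b row (bin_id=NULL): no match → dropped.
- b row (bin_id=6): no match → dropped.
- b row (bin_id=9): no match → dropped.
- b row (bin_id=1): matches 3 i row(s) → 3 output row(s).
- b row (bin_id=11): no match → dropped.
- b row (bin_id=9): no match → dropped.
- b row (bin_id=1): matches 3 i row(s) → 3 output row(s).
- b row (bin_id=6): no match → dropped.
After projecting and ordering:
b.bin_id | i.bin_id | i.item | i.weight
1 | 1 | Gear | 17
1 | 1 | Gear | 17
1 | 1 | Panel | 8
1 | 1 | Panel | 8
1 | 1 | NULL | 32
1 | 1 | NULL | 32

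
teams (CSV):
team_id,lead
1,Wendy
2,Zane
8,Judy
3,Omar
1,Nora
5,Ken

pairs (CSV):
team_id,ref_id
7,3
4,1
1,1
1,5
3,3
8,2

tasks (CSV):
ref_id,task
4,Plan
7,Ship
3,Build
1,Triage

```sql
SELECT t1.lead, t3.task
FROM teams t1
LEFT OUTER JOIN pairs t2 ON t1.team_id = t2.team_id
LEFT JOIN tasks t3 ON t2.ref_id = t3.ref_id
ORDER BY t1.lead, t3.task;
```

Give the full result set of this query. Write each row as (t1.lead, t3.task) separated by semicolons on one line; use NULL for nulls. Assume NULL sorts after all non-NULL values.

(Judy, NULL); (Ken, NULL); (Nora, Triage); (Nora, NULL); (Omar, Build); (Wendy, Triage); (Wendy, NULL); (Zane, NULL)

Evaluate left to right. First `teams t1 LEFT JOIN pairs t2` on team_id: 8 row(s).
Then LEFT JOIN `tasks t3` on ref_id: each of those 8 rows is kept; rows whose t2.ref_id has no match in t3 get NULL for t3's columns.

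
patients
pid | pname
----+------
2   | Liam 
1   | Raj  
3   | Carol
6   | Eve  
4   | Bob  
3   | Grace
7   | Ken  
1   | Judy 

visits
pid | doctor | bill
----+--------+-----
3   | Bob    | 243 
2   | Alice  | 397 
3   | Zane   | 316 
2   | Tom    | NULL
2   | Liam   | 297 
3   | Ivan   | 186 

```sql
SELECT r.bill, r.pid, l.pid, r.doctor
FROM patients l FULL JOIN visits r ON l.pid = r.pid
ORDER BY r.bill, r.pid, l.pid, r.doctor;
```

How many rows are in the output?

FULL OUTER JOIN keeps every row from both sides; unmatched rows get NULL for the other side's columns.
Matching on l.pid = r.pid.
- l row (pid=2): matches 3 r row(s) → 3 output row(s).
- l row (pid=1): no match → kept, r columns NULL.
- l row (pid=3): matches 3 r row(s) → 3 output row(s).
- l row (pid=6): no match → kept, r columns NULL.
- l row (pid=4): no match → kept, r columns NULL.
- l row (pid=3): matches 3 r row(s) → 3 output row(s).
- l row (pid=7): no match → kept, r columns NULL.
- l row (pid=1): no match → kept, r columns NULL.
Total: 9 matched + 5 padded = 14 rows.

14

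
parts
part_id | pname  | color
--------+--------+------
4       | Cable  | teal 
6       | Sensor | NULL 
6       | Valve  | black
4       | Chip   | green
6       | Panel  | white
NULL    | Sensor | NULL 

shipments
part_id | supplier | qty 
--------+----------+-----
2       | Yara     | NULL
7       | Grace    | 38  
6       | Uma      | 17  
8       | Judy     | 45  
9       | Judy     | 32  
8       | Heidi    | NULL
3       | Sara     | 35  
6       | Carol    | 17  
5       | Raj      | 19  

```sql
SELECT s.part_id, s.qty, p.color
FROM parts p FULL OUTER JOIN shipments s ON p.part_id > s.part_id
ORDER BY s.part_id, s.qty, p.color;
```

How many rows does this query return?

FULL OUTER JOIN keeps every row from both sides; unmatched rows get NULL for the other side's columns.
Matching on p.part_id > s.part_id. A NULL in a compared column never satisfies the condition.
Matched pairs: 13; unmatched p rows kept: 1; unmatched s rows kept: 6.
Total: 13 matched + 7 padded = 20 rows.

20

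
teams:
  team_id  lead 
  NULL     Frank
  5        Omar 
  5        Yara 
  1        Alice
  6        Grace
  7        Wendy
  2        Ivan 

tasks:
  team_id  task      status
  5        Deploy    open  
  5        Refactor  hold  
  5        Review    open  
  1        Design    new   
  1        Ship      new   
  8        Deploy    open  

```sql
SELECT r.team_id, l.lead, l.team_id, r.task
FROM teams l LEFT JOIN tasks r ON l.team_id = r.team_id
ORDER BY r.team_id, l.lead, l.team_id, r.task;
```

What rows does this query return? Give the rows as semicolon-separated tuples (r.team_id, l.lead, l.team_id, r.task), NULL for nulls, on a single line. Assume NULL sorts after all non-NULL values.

LEFT JOIN keeps every row from `teams`; unmatched rows get NULL for `tasks`'s columns.
Matching on l.team_id = r.team_id. A NULL in a compared column never satisfies the condition.
- l row (team_id=NULL): no match → kept, r columns NULL.
- l row (team_id=5): matches 3 r row(s) → 3 output row(s).
- l row (team_id=5): matches 3 r row(s) → 3 output row(s).
- l row (team_id=1): matches 2 r row(s) → 2 output row(s).
- l row (team_id=6): no match → kept, r columns NULL.
- l row (team_id=7): no match → kept, r columns NULL.
- l row (team_id=2): no match → kept, r columns NULL.

(1, Alice, 1, Design); (1, Alice, 1, Ship); (5, Omar, 5, Deploy); (5, Omar, 5, Refactor); (5, Omar, 5, Review); (5, Yara, 5, Deploy); (5, Yara, 5, Refactor); (5, Yara, 5, Review); (NULL, Frank, NULL, NULL); (NULL, Grace, 6, NULL); (NULL, Ivan, 2, NULL); (NULL, Wendy, 7, NULL)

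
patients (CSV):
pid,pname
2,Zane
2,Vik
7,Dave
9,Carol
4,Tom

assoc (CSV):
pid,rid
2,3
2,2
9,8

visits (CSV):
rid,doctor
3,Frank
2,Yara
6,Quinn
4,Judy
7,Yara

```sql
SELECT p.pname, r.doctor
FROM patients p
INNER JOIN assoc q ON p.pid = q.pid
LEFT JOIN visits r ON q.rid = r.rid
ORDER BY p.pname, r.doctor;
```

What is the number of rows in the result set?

Step 1 — p INNER JOIN q on pid → 5 row(s).
Then LEFT JOIN `visits r` on rid: each of those 5 rows is kept; rows whose q.rid has no match in r get NULL for r's columns.
Result: 5 row(s).

5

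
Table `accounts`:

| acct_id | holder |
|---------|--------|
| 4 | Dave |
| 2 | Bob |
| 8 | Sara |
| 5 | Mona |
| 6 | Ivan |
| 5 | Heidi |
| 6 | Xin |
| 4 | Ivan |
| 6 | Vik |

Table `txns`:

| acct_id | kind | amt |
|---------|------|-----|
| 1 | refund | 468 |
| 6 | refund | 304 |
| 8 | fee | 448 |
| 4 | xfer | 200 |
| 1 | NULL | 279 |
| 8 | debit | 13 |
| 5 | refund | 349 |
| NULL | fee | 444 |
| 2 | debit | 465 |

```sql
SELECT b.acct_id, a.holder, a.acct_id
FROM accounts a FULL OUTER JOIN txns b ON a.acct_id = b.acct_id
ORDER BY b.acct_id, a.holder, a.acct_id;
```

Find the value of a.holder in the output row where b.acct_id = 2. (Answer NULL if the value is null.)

Bob

FULL OUTER JOIN keeps every row from both sides; unmatched rows get NULL for the other side's columns.
Matching on a.acct_id = b.acct_id. A NULL in a compared column never satisfies the condition.
Matched pairs: 10; unmatched a rows kept: 0; unmatched b rows kept: 3.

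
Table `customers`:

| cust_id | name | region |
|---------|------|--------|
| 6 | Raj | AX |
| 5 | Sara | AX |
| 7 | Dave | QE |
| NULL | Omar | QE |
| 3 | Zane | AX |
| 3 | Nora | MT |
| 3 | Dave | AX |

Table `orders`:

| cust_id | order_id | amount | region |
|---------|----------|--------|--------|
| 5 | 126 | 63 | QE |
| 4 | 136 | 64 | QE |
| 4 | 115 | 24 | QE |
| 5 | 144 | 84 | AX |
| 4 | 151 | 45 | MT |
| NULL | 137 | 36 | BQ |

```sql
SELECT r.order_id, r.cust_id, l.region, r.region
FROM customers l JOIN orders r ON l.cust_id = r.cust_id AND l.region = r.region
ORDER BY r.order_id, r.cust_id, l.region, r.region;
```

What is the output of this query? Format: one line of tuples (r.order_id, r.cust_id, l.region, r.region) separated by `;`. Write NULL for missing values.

(144, 5, AX, AX)

INNER JOIN keeps only pairs where the ON condition holds.
Matching on l.cust_id = r.cust_id AND l.region = r.region. A NULL in a compared column never satisfies the condition.
- l (cust_id=6, region=AX) has no partner → excluded.
- l (cust_id=5, region=AX) pairs with 1 row(s) of r.
- l (cust_id=7, region=QE) has no partner → excluded.
- l (cust_id=NULL, region=QE) has no partner → excluded.
- l (cust_id=3, region=AX) has no partner → excluded.
- l (cust_id=3, region=MT) has no partner → excluded.
- l (cust_id=3, region=AX) has no partner → excluded.
After projecting and ordering:
r.order_id | r.cust_id | l.region | r.region
144 | 5 | AX | AX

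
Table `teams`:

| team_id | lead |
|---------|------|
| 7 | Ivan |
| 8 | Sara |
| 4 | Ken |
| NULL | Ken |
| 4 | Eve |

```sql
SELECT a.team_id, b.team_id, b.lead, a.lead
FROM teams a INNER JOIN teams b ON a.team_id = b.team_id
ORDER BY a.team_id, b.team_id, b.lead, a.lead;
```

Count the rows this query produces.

6

INNER JOIN keeps only pairs where the ON condition holds.
Matching on a.team_id = b.team_id. A NULL in a compared column never satisfies the condition.
- a (team_id=7) pairs with 1 row(s) of b.
- a (team_id=8) pairs with 1 row(s) of b.
- a (team_id=4) pairs with 2 row(s) of b.
- a (team_id=NULL) has no partner → excluded.
- a (team_id=4) pairs with 2 row(s) of b.
Total: 6 rows.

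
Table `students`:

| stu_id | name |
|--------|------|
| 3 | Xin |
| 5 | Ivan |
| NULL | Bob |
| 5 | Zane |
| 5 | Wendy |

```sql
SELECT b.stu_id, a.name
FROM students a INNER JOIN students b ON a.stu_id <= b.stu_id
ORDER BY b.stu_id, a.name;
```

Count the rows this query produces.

INNER JOIN keeps only pairs where the ON condition holds.
Matching on a.stu_id <= b.stu_id. A NULL in a compared column never satisfies the condition.
Matched pairs: 13.
Total: 13 rows.

13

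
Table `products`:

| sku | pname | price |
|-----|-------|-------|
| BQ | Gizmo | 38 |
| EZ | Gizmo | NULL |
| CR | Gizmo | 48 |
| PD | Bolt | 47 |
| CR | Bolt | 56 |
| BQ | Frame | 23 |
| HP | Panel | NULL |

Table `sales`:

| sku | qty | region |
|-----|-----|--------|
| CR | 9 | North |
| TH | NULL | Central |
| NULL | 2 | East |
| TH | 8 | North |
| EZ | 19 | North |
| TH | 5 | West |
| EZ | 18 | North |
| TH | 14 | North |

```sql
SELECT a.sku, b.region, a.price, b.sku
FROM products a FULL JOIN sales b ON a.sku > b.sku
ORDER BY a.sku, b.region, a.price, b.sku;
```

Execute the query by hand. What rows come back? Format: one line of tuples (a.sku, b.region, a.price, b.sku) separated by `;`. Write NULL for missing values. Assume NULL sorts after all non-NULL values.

(BQ, NULL, 23, NULL); (BQ, NULL, 38, NULL); (CR, NULL, 48, NULL); (CR, NULL, 56, NULL); (EZ, North, NULL, CR); (HP, North, NULL, CR); (HP, North, NULL, EZ); (HP, North, NULL, EZ); (PD, North, 47, CR); (PD, North, 47, EZ); (PD, North, 47, EZ); (NULL, Central, NULL, TH); (NULL, East, NULL, NULL); (NULL, North, NULL, TH); (NULL, North, NULL, TH); (NULL, West, NULL, TH)

FULL OUTER JOIN keeps every row from both sides; unmatched rows get NULL for the other side's columns.
Matching on a.sku > b.sku. A NULL in a compared column never satisfies the condition.
- a (sku=BQ) has no partner → padded with NULL.
- a (sku=EZ) pairs with 1 row(s) of b.
- a (sku=CR) has no partner → padded with NULL.
- a (sku=PD) pairs with 3 row(s) of b.
- a (sku=CR) has no partner → padded with NULL.
- a (sku=BQ) has no partner → padded with NULL.
- a (sku=HP) pairs with 3 row(s) of b.
- 5 b row(s) had no a match → kept, a columns NULL.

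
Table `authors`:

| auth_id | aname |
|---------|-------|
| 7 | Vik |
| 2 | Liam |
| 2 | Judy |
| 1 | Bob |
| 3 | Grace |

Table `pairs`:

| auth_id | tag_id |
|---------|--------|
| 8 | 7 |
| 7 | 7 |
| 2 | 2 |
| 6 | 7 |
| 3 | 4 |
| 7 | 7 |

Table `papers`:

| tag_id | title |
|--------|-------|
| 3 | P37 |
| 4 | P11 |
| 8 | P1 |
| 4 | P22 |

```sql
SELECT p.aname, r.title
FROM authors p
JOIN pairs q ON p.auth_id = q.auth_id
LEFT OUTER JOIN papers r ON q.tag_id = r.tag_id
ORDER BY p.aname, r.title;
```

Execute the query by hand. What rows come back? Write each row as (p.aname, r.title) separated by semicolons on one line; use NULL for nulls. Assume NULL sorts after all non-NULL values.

(Grace, P11); (Grace, P22); (Judy, NULL); (Liam, NULL); (Vik, NULL); (Vik, NULL)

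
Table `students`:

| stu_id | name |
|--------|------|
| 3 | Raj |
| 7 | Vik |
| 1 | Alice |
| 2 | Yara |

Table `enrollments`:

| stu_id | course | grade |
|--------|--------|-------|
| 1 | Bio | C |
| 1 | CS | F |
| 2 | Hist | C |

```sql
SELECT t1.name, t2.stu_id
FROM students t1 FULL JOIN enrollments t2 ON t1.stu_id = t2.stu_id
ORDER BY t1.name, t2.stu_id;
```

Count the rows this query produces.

5

FULL OUTER JOIN keeps every row from both sides; unmatched rows get NULL for the other side's columns.
Matching on t1.stu_id = t2.stu_id.
- t1 (stu_id=3) has no partner → padded with NULL.
- t1 (stu_id=7) has no partner → padded with NULL.
- t1 (stu_id=1) pairs with 2 row(s) of t2.
- t1 (stu_id=2) pairs with 1 row(s) of t2.
Total: 3 matched + 2 padded = 5 rows.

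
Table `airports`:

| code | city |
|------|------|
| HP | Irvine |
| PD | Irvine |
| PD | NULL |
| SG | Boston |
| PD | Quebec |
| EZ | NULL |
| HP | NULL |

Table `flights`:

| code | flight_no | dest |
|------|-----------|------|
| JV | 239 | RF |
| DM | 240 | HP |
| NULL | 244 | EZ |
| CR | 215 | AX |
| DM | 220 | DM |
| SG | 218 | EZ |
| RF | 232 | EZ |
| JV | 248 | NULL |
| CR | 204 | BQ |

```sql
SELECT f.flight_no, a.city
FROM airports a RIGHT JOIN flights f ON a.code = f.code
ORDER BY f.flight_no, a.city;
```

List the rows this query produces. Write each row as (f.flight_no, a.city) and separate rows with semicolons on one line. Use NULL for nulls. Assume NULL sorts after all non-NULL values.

RIGHT JOIN keeps every row from `flights`; unmatched rows get NULL for `airports`'s columns.
Matching on a.code = f.code. A NULL in a compared column never satisfies the condition.
- a row (code=HP): no match.
- a row (code=PD): no match.
- a row (code=PD): no match.
- a row (code=SG): matches 1 f row(s) → 1 output row(s).
- a row (code=PD): no match.
- a row (code=EZ): no match.
- a row (code=HP): no match.
- 8 f row(s) had no a match → kept, a columns NULL.
After projecting and ordering:
f.flight_no | a.city
204 | NULL
215 | NULL
218 | Boston
220 | NULL
232 | NULL
239 | NULL
240 | NULL
244 | NULL
248 | NULL

(204, NULL); (215, NULL); (218, Boston); (220, NULL); (232, NULL); (239, NULL); (240, NULL); (244, NULL); (248, NULL)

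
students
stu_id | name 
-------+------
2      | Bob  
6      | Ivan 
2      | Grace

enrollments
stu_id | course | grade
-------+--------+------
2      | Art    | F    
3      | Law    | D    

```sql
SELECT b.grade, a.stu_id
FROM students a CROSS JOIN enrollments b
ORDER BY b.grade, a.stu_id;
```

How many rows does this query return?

6

CROSS JOIN pairs every row of `students` with every row of `enrollments`: 3 × 2 = 6 rows.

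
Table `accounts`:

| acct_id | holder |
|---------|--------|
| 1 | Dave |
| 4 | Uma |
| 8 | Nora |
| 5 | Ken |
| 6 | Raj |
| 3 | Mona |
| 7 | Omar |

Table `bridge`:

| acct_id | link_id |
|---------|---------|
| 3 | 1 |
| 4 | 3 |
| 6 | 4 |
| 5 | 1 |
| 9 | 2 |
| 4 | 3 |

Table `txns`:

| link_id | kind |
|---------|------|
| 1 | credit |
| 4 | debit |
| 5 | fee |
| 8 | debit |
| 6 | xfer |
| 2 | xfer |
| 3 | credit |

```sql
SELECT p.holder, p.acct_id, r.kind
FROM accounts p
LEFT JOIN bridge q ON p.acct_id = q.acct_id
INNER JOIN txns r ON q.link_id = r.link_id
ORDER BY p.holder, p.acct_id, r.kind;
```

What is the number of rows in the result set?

Joins associate left-to-right: accounts LEFT JOIN bridge on acct_id gives 8 intermediate row(s).
Then INNER JOIN `txns r` on link_id: keep only rows whose q.link_id appears in r.
Result: 5 row(s).

5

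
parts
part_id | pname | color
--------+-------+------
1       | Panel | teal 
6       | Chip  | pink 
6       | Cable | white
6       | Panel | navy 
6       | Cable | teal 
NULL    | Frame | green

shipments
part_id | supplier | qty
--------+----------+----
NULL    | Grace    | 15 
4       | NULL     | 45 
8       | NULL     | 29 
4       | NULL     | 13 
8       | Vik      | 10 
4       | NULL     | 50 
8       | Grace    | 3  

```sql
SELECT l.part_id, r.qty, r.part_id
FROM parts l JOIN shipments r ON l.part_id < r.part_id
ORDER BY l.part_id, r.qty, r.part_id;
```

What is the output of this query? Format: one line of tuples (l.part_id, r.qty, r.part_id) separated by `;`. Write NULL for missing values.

(1, 3, 8); (1, 10, 8); (1, 13, 4); (1, 29, 8); (1, 45, 4); (1, 50, 4); (6, 3, 8); (6, 3, 8); (6, 3, 8); (6, 3, 8); (6, 10, 8); (6, 10, 8); (6, 10, 8); (6, 10, 8); (6, 29, 8); (6, 29, 8); (6, 29, 8); (6, 29, 8)

INNER JOIN keeps only pairs where the ON condition holds.
Matching on l.part_id < r.part_id. A NULL in a compared column never satisfies the condition.
Matched pairs: 18.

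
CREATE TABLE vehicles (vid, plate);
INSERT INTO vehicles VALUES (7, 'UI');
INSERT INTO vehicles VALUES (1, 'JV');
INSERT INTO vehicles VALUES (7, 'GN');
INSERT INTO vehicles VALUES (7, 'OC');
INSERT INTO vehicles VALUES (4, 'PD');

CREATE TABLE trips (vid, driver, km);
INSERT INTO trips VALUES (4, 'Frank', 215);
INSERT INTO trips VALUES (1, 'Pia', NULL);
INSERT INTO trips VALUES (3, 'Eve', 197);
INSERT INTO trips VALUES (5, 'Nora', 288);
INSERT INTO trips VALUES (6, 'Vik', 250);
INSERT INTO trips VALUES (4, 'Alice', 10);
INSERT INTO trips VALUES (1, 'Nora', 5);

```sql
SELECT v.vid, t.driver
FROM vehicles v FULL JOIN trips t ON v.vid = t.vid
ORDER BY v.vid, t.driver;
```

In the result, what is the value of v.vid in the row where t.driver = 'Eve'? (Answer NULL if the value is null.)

NULL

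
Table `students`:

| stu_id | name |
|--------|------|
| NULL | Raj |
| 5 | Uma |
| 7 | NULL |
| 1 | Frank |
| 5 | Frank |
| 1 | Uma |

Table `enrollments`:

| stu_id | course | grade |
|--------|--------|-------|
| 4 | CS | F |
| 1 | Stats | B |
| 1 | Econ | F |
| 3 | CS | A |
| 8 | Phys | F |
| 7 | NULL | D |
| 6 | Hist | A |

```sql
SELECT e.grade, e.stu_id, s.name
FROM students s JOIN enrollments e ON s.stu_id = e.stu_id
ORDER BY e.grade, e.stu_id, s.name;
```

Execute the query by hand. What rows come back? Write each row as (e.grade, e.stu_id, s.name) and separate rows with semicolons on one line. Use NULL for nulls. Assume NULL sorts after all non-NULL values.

(B, 1, Frank); (B, 1, Uma); (D, 7, NULL); (F, 1, Frank); (F, 1, Uma)

INNER JOIN keeps only pairs where the ON condition holds.
Matching on s.stu_id = e.stu_id. A NULL in a compared column never satisfies the condition.
- stu_id=NULL: no matching e row, dropped.
- stu_id=5: no matching e row, dropped.
- stu_id=7: 1 matching e row(s), so 1 row(s) emitted.
- stu_id=1: 2 matching e row(s), so 2 row(s) emitted.
- stu_id=5: no matching e row, dropped.
- stu_id=1: 2 matching e row(s), so 2 row(s) emitted.
After projecting and ordering:
e.grade | e.stu_id | s.name
B | 1 | Frank
B | 1 | Uma
D | 7 | NULL
F | 1 | Frank
F | 1 | Uma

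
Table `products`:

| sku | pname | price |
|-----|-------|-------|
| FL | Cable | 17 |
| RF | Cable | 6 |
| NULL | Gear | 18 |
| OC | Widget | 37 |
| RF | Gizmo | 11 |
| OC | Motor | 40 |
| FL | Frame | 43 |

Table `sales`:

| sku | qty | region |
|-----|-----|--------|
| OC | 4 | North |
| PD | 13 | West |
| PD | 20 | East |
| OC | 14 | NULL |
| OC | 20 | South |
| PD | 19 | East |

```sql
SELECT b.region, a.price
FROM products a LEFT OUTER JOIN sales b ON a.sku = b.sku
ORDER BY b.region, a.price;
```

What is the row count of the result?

LEFT JOIN keeps every row from `products`; unmatched rows get NULL for `sales`'s columns.
Matching on a.sku = b.sku. A NULL in a compared column never satisfies the condition.
- sku=FL: no b row matches, row kept with b columns NULL.
- sku=RF: no b row matches, row kept with b columns NULL.
- sku=NULL: no b row matches, row kept with b columns NULL.
- sku=OC: 3 matching b row(s), so 3 row(s) emitted.
- sku=RF: no b row matches, row kept with b columns NULL.
- sku=OC: 3 matching b row(s), so 3 row(s) emitted.
- sku=FL: no b row matches, row kept with b columns NULL.
Total: 6 matched + 5 padded = 11 rows.

11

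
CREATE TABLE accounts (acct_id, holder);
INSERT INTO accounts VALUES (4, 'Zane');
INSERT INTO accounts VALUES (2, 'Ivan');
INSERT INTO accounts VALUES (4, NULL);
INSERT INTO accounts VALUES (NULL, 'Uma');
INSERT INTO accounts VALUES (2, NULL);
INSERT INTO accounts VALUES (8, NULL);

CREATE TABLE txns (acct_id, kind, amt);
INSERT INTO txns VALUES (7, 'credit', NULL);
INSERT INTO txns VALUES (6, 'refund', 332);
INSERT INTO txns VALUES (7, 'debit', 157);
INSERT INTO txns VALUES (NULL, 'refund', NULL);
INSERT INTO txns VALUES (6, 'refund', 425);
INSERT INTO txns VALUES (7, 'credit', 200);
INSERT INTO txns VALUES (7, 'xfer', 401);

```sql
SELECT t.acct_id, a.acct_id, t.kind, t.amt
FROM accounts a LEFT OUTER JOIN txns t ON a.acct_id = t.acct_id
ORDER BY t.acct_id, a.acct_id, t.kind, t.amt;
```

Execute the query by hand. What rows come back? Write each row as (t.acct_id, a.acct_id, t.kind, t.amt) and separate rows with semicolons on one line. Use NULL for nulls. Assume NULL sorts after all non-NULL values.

LEFT JOIN keeps every row from `accounts`; unmatched rows get NULL for `txns`'s columns.
Matching on a.acct_id = t.acct_id. A NULL in a compared column never satisfies the condition.
- a row (acct_id=4): no match → kept, t columns NULL.
- a row (acct_id=2): no match → kept, t columns NULL.
- a row (acct_id=4): no match → kept, t columns NULL.
- a row (acct_id=NULL): no match → kept, t columns NULL.
- a row (acct_id=2): no match → kept, t columns NULL.
- a row (acct_id=8): no match → kept, t columns NULL.
After projecting and ordering:
t.acct_id | a.acct_id | t.kind | t.amt
NULL | 2 | NULL | NULL
NULL | 2 | NULL | NULL
NULL | 4 | NULL | NULL
NULL | 4 | NULL | NULL
NULL | 8 | NULL | NULL
NULL | NULL | NULL | NULL

(NULL, 2, NULL, NULL); (NULL, 2, NULL, NULL); (NULL, 4, NULL, NULL); (NULL, 4, NULL, NULL); (NULL, 8, NULL, NULL); (NULL, NULL, NULL, NULL)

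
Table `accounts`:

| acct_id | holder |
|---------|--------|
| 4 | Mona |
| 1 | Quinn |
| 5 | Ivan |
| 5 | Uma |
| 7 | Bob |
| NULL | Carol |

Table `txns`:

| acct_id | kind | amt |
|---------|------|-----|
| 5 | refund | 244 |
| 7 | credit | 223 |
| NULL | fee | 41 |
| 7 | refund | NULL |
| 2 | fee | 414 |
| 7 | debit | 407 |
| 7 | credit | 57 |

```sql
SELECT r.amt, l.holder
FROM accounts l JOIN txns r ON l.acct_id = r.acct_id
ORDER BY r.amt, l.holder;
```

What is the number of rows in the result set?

INNER JOIN keeps only pairs where the ON condition holds.
Matching on l.acct_id = r.acct_id. A NULL in a compared column never satisfies the condition.
- l[0] acct_id=4 → no match; dropped.
- l[1] acct_id=1 → no match; dropped.
- l[2] acct_id=5 → 1 match(es) in r → 1 row(s).
- l[3] acct_id=5 → 1 match(es) in r → 1 row(s).
- l[4] acct_id=7 → 4 match(es) in r → 4 row(s).
- l[5] acct_id=NULL → no match; dropped.
Total: 6 rows.

6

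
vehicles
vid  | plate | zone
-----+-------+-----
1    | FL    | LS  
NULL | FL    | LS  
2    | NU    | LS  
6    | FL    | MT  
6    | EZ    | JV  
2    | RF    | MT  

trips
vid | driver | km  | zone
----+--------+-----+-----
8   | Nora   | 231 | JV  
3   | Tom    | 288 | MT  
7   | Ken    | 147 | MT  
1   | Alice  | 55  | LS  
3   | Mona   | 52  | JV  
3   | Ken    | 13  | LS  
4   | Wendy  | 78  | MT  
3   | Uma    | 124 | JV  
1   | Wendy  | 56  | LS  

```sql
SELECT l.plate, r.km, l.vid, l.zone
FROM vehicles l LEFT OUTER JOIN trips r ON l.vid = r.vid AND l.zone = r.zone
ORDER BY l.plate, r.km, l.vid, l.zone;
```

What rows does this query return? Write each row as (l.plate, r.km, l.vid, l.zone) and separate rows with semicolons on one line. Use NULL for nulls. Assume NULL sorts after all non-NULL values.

(EZ, NULL, 6, JV); (FL, 55, 1, LS); (FL, 56, 1, LS); (FL, NULL, 6, MT); (FL, NULL, NULL, LS); (NU, NULL, 2, LS); (RF, NULL, 2, MT)

LEFT JOIN keeps every row from `vehicles`; unmatched rows get NULL for `trips`'s columns.
Matching on l.vid = r.vid AND l.zone = r.zone. A NULL in a compared column never satisfies the condition.
Matched pairs: 2; unmatched l rows kept: 5.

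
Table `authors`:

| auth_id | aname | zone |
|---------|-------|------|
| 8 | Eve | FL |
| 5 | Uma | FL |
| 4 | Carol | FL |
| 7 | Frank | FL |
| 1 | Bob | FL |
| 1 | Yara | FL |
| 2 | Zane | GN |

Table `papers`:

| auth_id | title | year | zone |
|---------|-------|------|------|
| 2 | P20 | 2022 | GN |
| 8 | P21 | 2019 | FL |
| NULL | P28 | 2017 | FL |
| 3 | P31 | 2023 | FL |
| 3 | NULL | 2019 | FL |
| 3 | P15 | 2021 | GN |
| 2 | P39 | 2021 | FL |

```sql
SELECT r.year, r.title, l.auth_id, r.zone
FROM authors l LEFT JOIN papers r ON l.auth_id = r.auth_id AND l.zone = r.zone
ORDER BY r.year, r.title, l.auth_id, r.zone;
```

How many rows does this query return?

7

LEFT JOIN keeps every row from `authors`; unmatched rows get NULL for `papers`'s columns.
Matching on l.auth_id = r.auth_id AND l.zone = r.zone. A NULL in a compared column never satisfies the condition.
Matched pairs: 2; unmatched l rows kept: 5.
Total: 2 matched + 5 padded = 7 rows.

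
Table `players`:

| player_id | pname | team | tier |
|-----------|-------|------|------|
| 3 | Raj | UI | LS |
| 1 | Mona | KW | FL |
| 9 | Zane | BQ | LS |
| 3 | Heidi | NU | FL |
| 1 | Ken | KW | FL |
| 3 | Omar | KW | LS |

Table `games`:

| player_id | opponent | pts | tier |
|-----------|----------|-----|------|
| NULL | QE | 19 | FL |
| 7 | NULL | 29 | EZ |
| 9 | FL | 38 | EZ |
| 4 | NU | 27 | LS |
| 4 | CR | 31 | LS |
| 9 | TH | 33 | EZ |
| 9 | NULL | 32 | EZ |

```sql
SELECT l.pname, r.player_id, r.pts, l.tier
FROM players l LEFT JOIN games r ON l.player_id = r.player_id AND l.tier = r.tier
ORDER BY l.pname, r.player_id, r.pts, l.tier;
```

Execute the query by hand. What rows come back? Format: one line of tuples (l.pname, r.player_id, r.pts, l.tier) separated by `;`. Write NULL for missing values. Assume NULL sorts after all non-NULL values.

(Heidi, NULL, NULL, FL); (Ken, NULL, NULL, FL); (Mona, NULL, NULL, FL); (Omar, NULL, NULL, LS); (Raj, NULL, NULL, LS); (Zane, NULL, NULL, LS)

LEFT JOIN keeps every row from `players`; unmatched rows get NULL for `games`'s columns.
Matching on l.player_id = r.player_id AND l.tier = r.tier. A NULL in a compared column never satisfies the condition.
Matched pairs: 0; unmatched l rows kept: 6.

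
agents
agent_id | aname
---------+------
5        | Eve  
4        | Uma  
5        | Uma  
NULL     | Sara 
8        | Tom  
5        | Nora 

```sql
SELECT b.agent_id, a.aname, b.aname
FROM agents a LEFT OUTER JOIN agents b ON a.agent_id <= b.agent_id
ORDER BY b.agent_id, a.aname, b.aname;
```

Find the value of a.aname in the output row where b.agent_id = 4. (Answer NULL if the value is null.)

Uma

LEFT JOIN keeps every row from `agents a`; unmatched rows get NULL for `agents b`'s columns.
Matching on a.agent_id <= b.agent_id. A NULL in a compared column never satisfies the condition.
- a (agent_id=5) pairs with 4 row(s) of b.
- a (agent_id=4) pairs with 5 row(s) of b.
- a (agent_id=5) pairs with 4 row(s) of b.
- a (agent_id=NULL) has no partner → padded with NULL.
- a (agent_id=8) pairs with 1 row(s) of b.
- a (agent_id=5) pairs with 4 row(s) of b.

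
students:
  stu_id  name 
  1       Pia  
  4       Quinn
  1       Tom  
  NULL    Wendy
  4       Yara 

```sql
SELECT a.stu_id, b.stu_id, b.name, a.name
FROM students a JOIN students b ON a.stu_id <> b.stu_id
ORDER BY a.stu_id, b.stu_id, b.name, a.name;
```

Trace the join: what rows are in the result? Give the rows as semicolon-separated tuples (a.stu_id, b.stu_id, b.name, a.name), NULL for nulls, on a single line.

(1, 4, Quinn, Pia); (1, 4, Quinn, Tom); (1, 4, Yara, Pia); (1, 4, Yara, Tom); (4, 1, Pia, Quinn); (4, 1, Pia, Yara); (4, 1, Tom, Quinn); (4, 1, Tom, Yara)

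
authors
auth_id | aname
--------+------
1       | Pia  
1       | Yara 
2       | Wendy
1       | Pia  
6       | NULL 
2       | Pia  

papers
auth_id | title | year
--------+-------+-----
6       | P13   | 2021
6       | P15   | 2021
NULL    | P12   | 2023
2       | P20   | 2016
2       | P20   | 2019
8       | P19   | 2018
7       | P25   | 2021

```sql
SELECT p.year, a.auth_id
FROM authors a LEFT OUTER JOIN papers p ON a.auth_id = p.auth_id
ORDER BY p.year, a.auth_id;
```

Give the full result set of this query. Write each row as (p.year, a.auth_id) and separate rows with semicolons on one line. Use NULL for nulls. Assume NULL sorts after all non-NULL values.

(2016, 2); (2016, 2); (2019, 2); (2019, 2); (2021, 6); (2021, 6); (NULL, 1); (NULL, 1); (NULL, 1)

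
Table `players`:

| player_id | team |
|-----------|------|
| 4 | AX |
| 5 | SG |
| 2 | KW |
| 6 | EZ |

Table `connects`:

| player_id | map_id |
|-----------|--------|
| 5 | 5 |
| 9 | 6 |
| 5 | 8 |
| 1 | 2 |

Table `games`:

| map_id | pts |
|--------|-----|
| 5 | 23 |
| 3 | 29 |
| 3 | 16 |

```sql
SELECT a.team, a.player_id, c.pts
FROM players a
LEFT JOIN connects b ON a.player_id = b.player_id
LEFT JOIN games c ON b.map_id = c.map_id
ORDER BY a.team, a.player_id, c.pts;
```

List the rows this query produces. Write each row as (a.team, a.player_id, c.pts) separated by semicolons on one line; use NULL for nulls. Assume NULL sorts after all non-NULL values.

(AX, 4, NULL); (EZ, 6, NULL); (KW, 2, NULL); (SG, 5, 23); (SG, 5, NULL)

Joins associate left-to-right: players LEFT JOIN connects on player_id gives 5 intermediate row(s).
Then LEFT JOIN `games c` on map_id: each of those 5 rows is kept; rows whose b.map_id has no match in c get NULL for c's columns.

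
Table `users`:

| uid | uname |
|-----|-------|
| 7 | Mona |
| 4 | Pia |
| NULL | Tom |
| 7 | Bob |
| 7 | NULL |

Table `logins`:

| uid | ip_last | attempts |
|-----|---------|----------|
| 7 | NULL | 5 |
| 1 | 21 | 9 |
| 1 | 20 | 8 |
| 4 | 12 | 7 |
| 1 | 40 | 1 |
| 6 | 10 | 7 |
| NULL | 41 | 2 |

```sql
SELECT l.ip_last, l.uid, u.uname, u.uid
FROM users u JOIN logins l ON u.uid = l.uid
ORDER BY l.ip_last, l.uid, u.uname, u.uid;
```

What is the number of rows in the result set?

4

INNER JOIN keeps only pairs where the ON condition holds.
Matching on u.uid = l.uid. A NULL in a compared column never satisfies the condition.
- u row (uid=7): matches 1 l row(s) → 1 output row(s).
- u row (uid=4): matches 1 l row(s) → 1 output row(s).
- u row (uid=NULL): no match → dropped.
- u row (uid=7): matches 1 l row(s) → 1 output row(s).
- u row (uid=7): matches 1 l row(s) → 1 output row(s).
Total: 4 rows.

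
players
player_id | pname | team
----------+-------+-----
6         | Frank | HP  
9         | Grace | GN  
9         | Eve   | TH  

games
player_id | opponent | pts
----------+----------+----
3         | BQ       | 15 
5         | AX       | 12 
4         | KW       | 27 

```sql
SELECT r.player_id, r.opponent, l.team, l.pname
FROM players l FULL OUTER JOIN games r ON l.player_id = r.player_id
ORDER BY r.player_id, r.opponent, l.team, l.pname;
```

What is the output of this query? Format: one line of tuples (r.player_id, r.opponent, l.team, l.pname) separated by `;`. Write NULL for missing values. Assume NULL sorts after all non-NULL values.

FULL OUTER JOIN keeps every row from both sides; unmatched rows get NULL for the other side's columns.
Matching on l.player_id = r.player_id.
- l[0] player_id=6 → no match; kept with NULLs on the r side.
- l[1] player_id=9 → no match; kept with NULLs on the r side.
- l[2] player_id=9 → no match; kept with NULLs on the r side.
- 3 r row(s) had no l match → kept, l columns NULL.
After projecting and ordering:
r.player_id | r.opponent | l.team | l.pname
3 | BQ | NULL | NULL
4 | KW | NULL | NULL
5 | AX | NULL | NULL
NULL | NULL | GN | Grace
NULL | NULL | HP | Frank
NULL | NULL | TH | Eve

(3, BQ, NULL, NULL); (4, KW, NULL, NULL); (5, AX, NULL, NULL); (NULL, NULL, GN, Grace); (NULL, NULL, HP, Frank); (NULL, NULL, TH, Eve)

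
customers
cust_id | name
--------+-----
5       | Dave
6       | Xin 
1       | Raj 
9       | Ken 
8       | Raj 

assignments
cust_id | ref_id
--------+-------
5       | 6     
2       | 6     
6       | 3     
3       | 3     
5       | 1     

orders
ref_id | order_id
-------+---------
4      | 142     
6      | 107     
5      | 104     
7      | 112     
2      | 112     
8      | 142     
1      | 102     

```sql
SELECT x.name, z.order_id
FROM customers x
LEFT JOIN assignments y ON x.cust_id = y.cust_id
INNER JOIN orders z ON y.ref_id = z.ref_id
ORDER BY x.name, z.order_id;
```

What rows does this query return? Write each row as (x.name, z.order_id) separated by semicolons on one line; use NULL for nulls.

(Dave, 102); (Dave, 107)

Evaluate left to right. First `customers x LEFT JOIN assignments y` on cust_id: 6 row(s).
Then INNER JOIN `orders z` on ref_id: keep only rows whose y.ref_id appears in z.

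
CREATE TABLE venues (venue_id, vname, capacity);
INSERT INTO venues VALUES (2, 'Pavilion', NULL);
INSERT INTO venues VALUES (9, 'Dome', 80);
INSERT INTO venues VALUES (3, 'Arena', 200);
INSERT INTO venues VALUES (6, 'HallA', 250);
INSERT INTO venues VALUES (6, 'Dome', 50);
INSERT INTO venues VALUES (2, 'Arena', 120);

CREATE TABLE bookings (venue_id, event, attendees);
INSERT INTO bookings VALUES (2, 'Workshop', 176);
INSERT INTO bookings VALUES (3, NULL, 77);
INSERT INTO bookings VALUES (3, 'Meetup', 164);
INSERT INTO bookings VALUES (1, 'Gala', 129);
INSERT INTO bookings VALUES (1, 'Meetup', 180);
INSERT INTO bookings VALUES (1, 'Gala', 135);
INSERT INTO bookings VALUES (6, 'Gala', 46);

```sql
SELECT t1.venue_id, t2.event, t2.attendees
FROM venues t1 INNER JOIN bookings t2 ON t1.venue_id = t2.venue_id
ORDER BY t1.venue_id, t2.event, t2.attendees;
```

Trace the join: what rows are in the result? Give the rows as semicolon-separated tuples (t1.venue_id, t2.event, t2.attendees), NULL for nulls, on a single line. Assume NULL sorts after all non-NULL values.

(2, Workshop, 176); (2, Workshop, 176); (3, Meetup, 164); (3, NULL, 77); (6, Gala, 46); (6, Gala, 46)

INNER JOIN keeps only pairs where the ON condition holds.
Matching on t1.venue_id = t2.venue_id.
- t1[0] venue_id=2 → 1 match(es) in t2 → 1 row(s).
- t1[1] venue_id=9 → no match; dropped.
- t1[2] venue_id=3 → 2 match(es) in t2 → 2 row(s).
- t1[3] venue_id=6 → 1 match(es) in t2 → 1 row(s).
- t1[4] venue_id=6 → 1 match(es) in t2 → 1 row(s).
- t1[5] venue_id=2 → 1 match(es) in t2 → 1 row(s).
After projecting and ordering:
t1.venue_id | t2.event | t2.attendees
2 | Workshop | 176
2 | Workshop | 176
3 | Meetup | 164
3 | NULL | 77
6 | Gala | 46
6 | Gala | 46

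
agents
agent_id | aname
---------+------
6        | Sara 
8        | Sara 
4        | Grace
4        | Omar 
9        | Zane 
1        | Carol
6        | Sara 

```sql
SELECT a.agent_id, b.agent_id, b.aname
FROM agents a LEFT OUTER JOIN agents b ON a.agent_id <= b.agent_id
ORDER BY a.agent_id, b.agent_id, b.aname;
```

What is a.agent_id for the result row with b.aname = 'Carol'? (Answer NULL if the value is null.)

1

LEFT JOIN keeps every row from `agents a`; unmatched rows get NULL for `agents b`'s columns.
Matching on a.agent_id <= b.agent_id.
- a (agent_id=6) pairs with 4 row(s) of b.
- a (agent_id=8) pairs with 2 row(s) of b.
- a (agent_id=4) pairs with 6 row(s) of b.
- a (agent_id=4) pairs with 6 row(s) of b.
- a (agent_id=9) pairs with 1 row(s) of b.
- a (agent_id=1) pairs with 7 row(s) of b.
- a (agent_id=6) pairs with 4 row(s) of b.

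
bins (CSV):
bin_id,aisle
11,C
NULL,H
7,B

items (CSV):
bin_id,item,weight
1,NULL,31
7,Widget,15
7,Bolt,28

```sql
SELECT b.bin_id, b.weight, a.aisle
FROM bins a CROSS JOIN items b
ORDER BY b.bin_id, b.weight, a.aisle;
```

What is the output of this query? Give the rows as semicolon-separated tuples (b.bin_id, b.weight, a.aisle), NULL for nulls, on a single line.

(1, 31, B); (1, 31, C); (1, 31, H); (7, 15, B); (7, 15, C); (7, 15, H); (7, 28, B); (7, 28, C); (7, 28, H)

CROSS JOIN pairs every row of `bins` with every row of `items`: 3 × 3 = 9 rows.
After projecting and ordering:
b.bin_id | b.weight | a.aisle
1 | 31 | B
1 | 31 | C
1 | 31 | H
7 | 15 | B
7 | 15 | C
7 | 15 | H
7 | 28 | B
7 | 28 | C
7 | 28 | H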